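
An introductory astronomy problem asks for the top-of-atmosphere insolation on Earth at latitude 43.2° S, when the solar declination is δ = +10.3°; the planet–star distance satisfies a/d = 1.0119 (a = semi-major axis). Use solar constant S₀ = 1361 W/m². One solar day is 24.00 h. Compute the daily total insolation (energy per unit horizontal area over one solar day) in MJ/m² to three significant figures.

cos H₀ = −tan(-43.2°) tan(+10.300°) = 0.1707, H₀ = 1.3993 rad.
Bracket: H₀ sin φ sin δ + cos φ cos δ sin H₀ = 1.3993×-0.68455×0.17880 + 0.72897×0.98389×0.98533 = -0.171271 + 0.706705 = 0.535434.
Inverse-square distance factor (a/d)² = 1.0119² = 1.023942.
Q̄ = (S₀/π) × 1.023942 × [bracket] = (1361/π) × 1.023942 × 0.535434 = 237.51 W/m².
Daily total = Q̄ × 24.00 h × 3600 s/h = 237.51 × 24.00 × 3600 / 10⁶ = 20.52 MJ/m².

20.5 MJ/m²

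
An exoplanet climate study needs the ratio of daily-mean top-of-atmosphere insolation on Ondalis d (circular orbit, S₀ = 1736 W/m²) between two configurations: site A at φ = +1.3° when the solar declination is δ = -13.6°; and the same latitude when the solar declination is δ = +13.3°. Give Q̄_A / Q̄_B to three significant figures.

— Configuration A (φ=+1.3°):
cos H₀ = −tan(+1.3°) tan(-13.600°) = 0.0055, H₀ = 1.5653 rad.
Bracket: H₀ sin φ sin δ + cos φ cos δ sin H₀ = 1.5653×0.02269×-0.23514 + 0.99974×0.97196×0.99998 = -0.008351 + 0.971688 = 0.963337.
Q̄ = (S₀/π) × [bracket] = (1736/π) × 0.963337 = 532.33 W/m².
— Configuration B (φ=+1.3°):
cos H₀ = −tan(+1.3°) tan(+13.300°) = -0.0054, H₀ = 1.5762 rad.
Bracket: H₀ sin φ sin δ + cos φ cos δ sin H₀ = 1.5762×0.02269×0.23005 + 0.99974×0.97318×0.99999 = 0.008228 + 0.972917 = 0.981145.
Q̄ = (S₀/π) × [bracket] = (1736/π) × 0.981145 = 542.17 W/m².
Ratio Q̄_A / Q̄_B = 532.33 / 542.17 = 0.9819.

Q̄_A / Q̄_B ≈ 0.982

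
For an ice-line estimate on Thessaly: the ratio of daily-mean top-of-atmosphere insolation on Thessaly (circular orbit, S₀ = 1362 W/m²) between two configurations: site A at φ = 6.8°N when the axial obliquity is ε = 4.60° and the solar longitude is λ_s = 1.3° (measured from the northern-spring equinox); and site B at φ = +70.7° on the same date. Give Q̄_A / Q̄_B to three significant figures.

Q̄_A / Q̄_B ≈ 2.98

— Configuration A (φ=+6.8°):
Solar declination: sin δ = sin ε · sin λ_s = sin 4.60° × sin 1.3° = 0.00182, so δ = +0.104°.
cos H₀ = −tan(+6.8°) tan(+0.104°) = -0.0002, H₀ = 1.5710 rad.
Bracket: H₀ sin φ sin δ + cos φ cos δ sin H₀ = 1.5710×0.11840×0.00182 + 0.99297×1.00000×1.00000 = 0.000339 + 0.992970 = 0.993309.
Q̄ = (S₀/π) × [bracket] = (1362/π) × 0.993309 = 430.64 W/m².
— Configuration B (φ=+70.7°):
cos H₀ = −tan(+70.7°) tan(+0.104°) = -0.0052, H₀ = 1.5760 rad.
Bracket: H₀ sin φ sin δ + cos φ cos δ sin H₀ = 1.5760×0.94380×0.00182 + 0.33051×1.00000×0.99999 = 0.002707 + 0.330507 = 0.333214.
Q̄ = (S₀/π) × [bracket] = (1362/π) × 0.333214 = 144.46 W/m².
Ratio Q̄_A / Q̄_B = 430.64 / 144.46 = 2.981.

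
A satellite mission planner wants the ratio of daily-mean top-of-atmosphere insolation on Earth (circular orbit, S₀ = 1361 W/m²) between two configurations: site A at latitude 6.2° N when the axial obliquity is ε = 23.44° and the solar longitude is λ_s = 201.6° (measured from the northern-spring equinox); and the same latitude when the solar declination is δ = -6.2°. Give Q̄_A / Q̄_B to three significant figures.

Q̄_A / Q̄_B ≈ 0.988

— Configuration A (φ=+6.2°):
Solar declination: sin δ = sin ε · sin λ_s = sin 23.44° × sin 201.6° = -0.14644, so δ = -8.420°.
cos H₀ = −tan(+6.2°) tan(-8.420°) = 0.0161, H₀ = 1.5547 rad.
Bracket: H₀ sin φ sin δ + cos φ cos δ sin H₀ = 1.5547×0.10800×-0.14644 + 0.99415×0.98922×0.99987 = -0.024588 + 0.983305 = 0.958717.
Q̄ = (S₀/π) × [bracket] = (1361/π) × 0.958717 = 415.34 W/m².
— Configuration B (φ=+6.2°):
cos H₀ = −tan(+6.2°) tan(-6.200°) = 0.0118, H₀ = 1.5590 rad.
Bracket: H₀ sin φ sin δ + cos φ cos δ sin H₀ = 1.5590×0.10800×-0.10800 + 0.99415×0.99415×0.99993 = -0.018184 + 0.988265 = 0.970081.
Q̄ = (S₀/π) × [bracket] = (1361/π) × 0.970081 = 420.26 W/m².
Ratio Q̄_A / Q̄_B = 415.34 / 420.26 = 0.9883.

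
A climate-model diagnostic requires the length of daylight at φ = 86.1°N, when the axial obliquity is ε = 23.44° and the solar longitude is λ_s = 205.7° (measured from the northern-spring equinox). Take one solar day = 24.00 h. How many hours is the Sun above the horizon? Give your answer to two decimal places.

0.00 h

Solar declination: sin δ = sin ε · sin λ_s = sin 23.44° × sin 205.7° = -0.17250, so δ = -9.933°.
cos H₀ = −tan φ · tan δ = 2.5689 ≥ 1, so the Sun never rises (polar night) and H₀ = 0.
Daylight = 2H₀/(2π) × 24.00 h = (0.0000/π) × 24.00 = 0.00 h.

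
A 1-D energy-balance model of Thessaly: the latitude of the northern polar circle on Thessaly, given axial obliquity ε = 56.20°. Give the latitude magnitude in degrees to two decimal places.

The polar circle is the lowest latitude that experiences at least one full rotation of continuous daylight at the northern-summer solstice; it lies at |ϕ| = 90° − ε = 90° − 56.20° = 33.80°.

33.80°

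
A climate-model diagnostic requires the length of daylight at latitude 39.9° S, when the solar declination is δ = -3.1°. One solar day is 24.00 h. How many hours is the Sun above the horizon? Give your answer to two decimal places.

12.35 h

cos H₀ = −tan φ · tan δ = −tan(-39.9°) × tan(-3.100°) = -0.0453, so H₀ = 1.6161 rad = 92.60°.
Daylight = 2H₀/(2π) × 24.00 h = (1.6161/π) × 24.00 = 12.35 h.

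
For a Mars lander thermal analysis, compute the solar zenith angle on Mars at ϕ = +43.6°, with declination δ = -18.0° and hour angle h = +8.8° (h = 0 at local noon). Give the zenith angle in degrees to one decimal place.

θ_z = 62.1°

cos θ_z = sin ϕ sin δ + cos ϕ cos δ cos h = -0.213104 + 0.680621 = 0.467517.
θ_z = arccos(0.467517) = 62.1°.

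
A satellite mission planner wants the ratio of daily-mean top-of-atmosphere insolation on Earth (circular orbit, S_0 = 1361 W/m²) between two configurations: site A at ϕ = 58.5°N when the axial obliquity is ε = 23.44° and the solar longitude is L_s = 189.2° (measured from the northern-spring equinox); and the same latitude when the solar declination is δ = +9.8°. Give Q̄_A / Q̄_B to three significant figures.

Q̄_A / Q̄_B ≈ 0.575

— Configuration A (ϕ=+58.5°):
Solar declination: sin δ = sin ε · sin L_s = sin 23.44° × sin 189.2° = -0.06360, so δ = -3.646°.
cos h₀ = −tan(+58.5°) tan(-3.646°) = 0.1040, h₀ = 1.4666 rad.
Bracket: h₀ sin ϕ sin δ + cos ϕ cos δ sin h₀ = 1.4666×0.85264×-0.06360 + 0.52250×0.99798×0.99458 = -0.079531 + 0.518618 = 0.439087.
Q̄ = (S_0/π) × [bracket] = (1361/π) × 0.439087 = 190.22 W/m².
— Configuration B (ϕ=+58.5°):
cos h₀ = −tan(+58.5°) tan(+9.800°) = -0.2819, h₀ = 1.8565 rad.
Bracket: h₀ sin ϕ sin δ + cos ϕ cos δ sin h₀ = 1.8565×0.85264×0.17021 + 0.52250×0.98541×0.95945 = 0.269430 + 0.493998 = 0.763428.
Q̄ = (S_0/π) × [bracket] = (1361/π) × 0.763428 = 330.73 W/m².
Ratio Q̄_A / Q̄_B = 190.22 / 330.73 = 0.5752.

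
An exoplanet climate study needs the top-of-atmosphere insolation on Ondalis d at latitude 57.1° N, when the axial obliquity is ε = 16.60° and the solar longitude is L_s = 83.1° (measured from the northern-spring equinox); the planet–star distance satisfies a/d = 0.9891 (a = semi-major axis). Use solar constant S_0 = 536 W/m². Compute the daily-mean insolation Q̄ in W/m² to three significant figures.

Q̄ ≈ 159 W/m²

Solar declination: sin δ = sin ε · sin L_s = sin 16.60° × sin 83.1° = 0.28362, so δ = +16.476°.
cos h₀ = −tan(+57.1°) tan(+16.476°) = -0.4572, h₀ = 2.0456 rad.
Bracket: h₀ sin ϕ sin δ + cos ϕ cos δ sin h₀ = 2.0456×0.83962×0.28362 + 0.54317×0.95894×0.88937 = 0.487125 + 0.463244 = 0.950369.
Inverse-square distance factor (a/d)² = 0.9891² = 0.978319.
Q̄ = (S_0/π) × 0.978319 × [bracket] = (536/π) × 0.978319 × 0.950369 = 158.6 W/m².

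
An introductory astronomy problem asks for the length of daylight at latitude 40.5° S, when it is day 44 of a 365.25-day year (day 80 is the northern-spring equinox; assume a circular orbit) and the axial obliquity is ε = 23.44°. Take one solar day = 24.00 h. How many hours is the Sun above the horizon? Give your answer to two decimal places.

13.56 h

Solar longitude: L_s = 360° × (44 − 80)/365.25 = -35.483°, i.e. -35.483° + 360° = 324.517°.
sin δ = sin 23.44° × sin 324.517° = -0.23090, so δ = -13.350°.
cos h₀ = −tan ϕ · tan δ = −tan(-40.5°) × tan(-13.350°) = -0.2027, so h₀ = 1.7749 rad = 101.69°.
Daylight = 2h₀/(2π) × 24.00 h = (1.7749/π) × 24.00 = 13.56 h.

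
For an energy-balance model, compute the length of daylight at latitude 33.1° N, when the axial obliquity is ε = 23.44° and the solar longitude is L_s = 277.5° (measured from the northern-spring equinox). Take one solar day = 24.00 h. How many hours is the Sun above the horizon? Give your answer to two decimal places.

Solar declination: sin δ = sin ε · sin L_s = sin 23.44° × sin 277.5° = -0.39439, so δ = -23.228°.
cos h₀ = −tan ϕ · tan δ = −tan(+33.1°) × tan(-23.228°) = 0.2798, so h₀ = 1.2872 rad = 73.75°.
Daylight = 2h₀/(2π) × 24.00 h = (1.2872/π) × 24.00 = 9.83 h.

9.83 h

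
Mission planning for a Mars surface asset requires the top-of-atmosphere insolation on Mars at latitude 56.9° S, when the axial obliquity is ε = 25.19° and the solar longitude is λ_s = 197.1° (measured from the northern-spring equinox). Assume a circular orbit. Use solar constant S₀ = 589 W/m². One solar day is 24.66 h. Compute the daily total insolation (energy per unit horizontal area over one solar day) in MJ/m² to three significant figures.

Solar declination: sin δ = sin ε · sin λ_s = sin 25.19° × sin 197.1° = -0.12515, so δ = -7.189°.
cos H₀ = −tan(-56.9°) tan(-7.189°) = -0.1935, H₀ = 1.7655 rad.
Bracket: H₀ sin φ sin δ + cos φ cos δ sin H₀ = 1.7655×-0.83772×-0.12515 + 0.54610×0.99214×0.98110 = 0.185096 + 0.531567 = 0.716663.
Q̄ = (S₀/π) × [bracket] = (589/π) × 0.716663 = 134.36 W/m².
Daily total = Q̄ × 24.66 h × 3600 s/h = 134.36 × 24.66 × 3600 / 10⁶ = 11.93 MJ/m².

11.9 MJ/m²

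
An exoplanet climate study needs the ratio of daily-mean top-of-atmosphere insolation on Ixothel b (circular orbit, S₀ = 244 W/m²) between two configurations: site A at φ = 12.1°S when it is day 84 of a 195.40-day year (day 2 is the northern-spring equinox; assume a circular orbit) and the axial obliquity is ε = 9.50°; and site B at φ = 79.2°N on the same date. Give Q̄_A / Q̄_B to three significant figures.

— Configuration A (φ=-12.1°):
Solar longitude: λ_s = 360° × (84 − 2)/195.40 = 151.075°.
sin δ = sin 9.50° × sin 151.075° = 0.07983, so δ = +4.579°.
cos H₀ = −tan(-12.1°) tan(+4.579°) = 0.0172, H₀ = 1.5536 rad.
Bracket: H₀ sin φ sin δ + cos φ cos δ sin H₀ = 1.5536×-0.20962×0.07983 + 0.97778×0.99681×0.99985 = -0.025998 + 0.974515 = 0.948517.
Q̄ = (S₀/π) × [bracket] = (244/π) × 0.948517 = 73.669 W/m².
— Configuration B (φ=+79.2°):
cos H₀ = −tan(+79.2°) tan(+4.579°) = -0.4198, H₀ = 2.0040 rad.
Bracket: H₀ sin φ sin δ + cos φ cos δ sin H₀ = 2.0040×0.98229×0.07983 + 0.18738×0.99681×0.90761 = 0.157146 + 0.169525 = 0.326671.
Q̄ = (S₀/π) × [bracket] = (244/π) × 0.326671 = 25.372 W/m².
Ratio Q̄_A / Q̄_B = 73.669 / 25.372 = 2.904.

Q̄_A / Q̄_B ≈ 2.90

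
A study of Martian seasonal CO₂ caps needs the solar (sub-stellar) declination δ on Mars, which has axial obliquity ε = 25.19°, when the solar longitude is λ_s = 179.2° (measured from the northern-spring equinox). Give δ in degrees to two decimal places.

δ = +0.34°

sin δ = sin ε · sin λ_s = sin 25.19° × sin 179.2° = 0.005943.
δ = arcsin(0.005943) = +0.34°.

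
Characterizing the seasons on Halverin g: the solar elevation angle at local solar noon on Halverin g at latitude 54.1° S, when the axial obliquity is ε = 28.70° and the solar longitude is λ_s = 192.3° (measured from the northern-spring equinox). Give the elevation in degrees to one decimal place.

41.8°

Solar declination: sin δ = sin ε · sin λ_s = sin 28.70° × sin 192.3° = -0.10230, so δ = -5.872°.
At local noon the hour angle is zero, so the zenith angle equals |φ − δ| = |-54.1° − (-5.872°)| = 48.228°.
Elevation = 90° − 48.228° = 41.8°.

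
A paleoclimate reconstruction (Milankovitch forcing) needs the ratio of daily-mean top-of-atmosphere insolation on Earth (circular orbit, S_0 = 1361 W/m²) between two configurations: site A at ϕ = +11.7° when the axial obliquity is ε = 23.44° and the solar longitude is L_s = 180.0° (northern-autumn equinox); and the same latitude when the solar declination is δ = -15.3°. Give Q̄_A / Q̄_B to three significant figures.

Q̄_A / Q̄_B ≈ 1.14

— Configuration A (ϕ=+11.7°):
Solar declination: sin δ = sin ε · sin L_s = sin 23.44° × sin 180.0° = 0.00000, so δ = +0.000°.
cos h₀ = −tan(+11.7°) tan(+0.000°) = -0.0000, h₀ = 1.5708 rad.
Bracket: h₀ sin ϕ sin δ + cos ϕ cos δ sin h₀ = 1.5708×0.20279×0.00000 + 0.97922×1.00000×1.00000 = 0.000000 + 0.979220 = 0.979220.
Q̄ = (S_0/π) × [bracket] = (1361/π) × 0.979220 = 424.22 W/m².
— Configuration B (ϕ=+11.7°):
cos h₀ = −tan(+11.7°) tan(-15.300°) = 0.0567, h₀ = 1.5141 rad.
Bracket: h₀ sin ϕ sin δ + cos ϕ cos δ sin h₀ = 1.5141×0.20279×-0.26387 + 0.97922×0.96456×0.99839 = -0.081020 + 0.942996 = 0.861976.
Q̄ = (S_0/π) × [bracket] = (1361/π) × 0.861976 = 373.43 W/m².
Ratio Q̄_A / Q̄_B = 424.22 / 373.43 = 1.136.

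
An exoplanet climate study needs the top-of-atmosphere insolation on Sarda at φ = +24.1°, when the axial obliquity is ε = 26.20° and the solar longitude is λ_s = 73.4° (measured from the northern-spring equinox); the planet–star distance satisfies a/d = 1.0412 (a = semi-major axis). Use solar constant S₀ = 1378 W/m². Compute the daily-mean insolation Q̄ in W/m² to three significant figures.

Q̄ ≈ 531 W/m²

Solar declination: sin δ = sin ε · sin λ_s = sin 26.20° × sin 73.4° = 0.42311, so δ = +25.031°.
cos H₀ = −tan(+24.1°) tan(+25.031°) = -0.2089, H₀ = 1.7812 rad.
Bracket: H₀ sin φ sin δ + cos φ cos δ sin H₀ = 1.7812×0.40833×0.42311 + 0.91283×0.90608×0.97794 = 0.307735 + 0.808851 = 1.116586.
Inverse-square distance factor (a/d)² = 1.0412² = 1.084097.
Q̄ = (S₀/π) × 1.084097 × [bracket] = (1378/π) × 1.084097 × 1.116586 = 531.0 W/m².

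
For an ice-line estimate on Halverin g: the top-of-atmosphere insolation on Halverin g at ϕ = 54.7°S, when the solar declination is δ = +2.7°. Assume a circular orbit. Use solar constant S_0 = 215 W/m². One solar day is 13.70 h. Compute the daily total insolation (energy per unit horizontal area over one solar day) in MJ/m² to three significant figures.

1.75 MJ/m²

cos h₀ = −tan(-54.7°) tan(+2.700°) = 0.0666, h₀ = 1.5041 rad.
Bracket: h₀ sin ϕ sin δ + cos ϕ cos δ sin h₀ = 1.5041×-0.81614×0.04711 + 0.57786×0.99889×0.99778 = -0.057830 + 0.575937 = 0.518107.
Q̄ = (S_0/π) × [bracket] = (215/π) × 0.518107 = 35.457 W/m².
Daily total = Q̄ × 13.70 h × 3600 s/h = 35.457 × 13.70 × 3600 / 10⁶ = 1.749 MJ/m².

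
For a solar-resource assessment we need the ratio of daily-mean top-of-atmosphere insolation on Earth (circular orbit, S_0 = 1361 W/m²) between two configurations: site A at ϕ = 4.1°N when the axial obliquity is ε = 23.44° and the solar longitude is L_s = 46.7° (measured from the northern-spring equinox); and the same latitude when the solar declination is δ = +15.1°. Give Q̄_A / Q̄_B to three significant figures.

Q̄_A / Q̄_B ≈ 0.995

— Configuration A (ϕ=+4.1°):
Solar declination: sin δ = sin ε · sin L_s = sin 23.44° × sin 46.7° = 0.28950, so δ = +16.828°.
cos h₀ = −tan(+4.1°) tan(+16.828°) = -0.0217, h₀ = 1.5925 rad.
Bracket: h₀ sin ϕ sin δ + cos ϕ cos δ sin h₀ = 1.5925×0.07150×0.28950 + 0.99744×0.95718×0.99976 = 0.032964 + 0.954500 = 0.987464.
Q̄ = (S_0/π) × [bracket] = (1361/π) × 0.987464 = 427.79 W/m².
— Configuration B (ϕ=+4.1°):
cos h₀ = −tan(+4.1°) tan(+15.100°) = -0.0193, h₀ = 1.5901 rad.
Bracket: h₀ sin ϕ sin δ + cos ϕ cos δ sin h₀ = 1.5901×0.07150×0.26050 + 0.99744×0.96547×0.99981 = 0.029617 + 0.962815 = 0.992432.
Q̄ = (S_0/π) × [bracket] = (1361/π) × 0.992432 = 429.94 W/m².
Ratio Q̄_A / Q̄_B = 427.79 / 429.94 = 0.9950.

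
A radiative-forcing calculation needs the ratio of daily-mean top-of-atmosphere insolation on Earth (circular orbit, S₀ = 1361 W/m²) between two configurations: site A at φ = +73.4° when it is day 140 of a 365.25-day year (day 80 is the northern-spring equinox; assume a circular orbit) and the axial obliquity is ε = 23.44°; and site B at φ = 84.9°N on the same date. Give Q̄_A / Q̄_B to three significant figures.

Q̄_A / Q̄_B ≈ 0.962

— Configuration A (φ=+73.4°):
Solar longitude: λ_s = 360° × (140 − 80)/365.25 = 59.138°.
sin δ = sin 23.44° × sin 59.138° = 0.34146, so δ = +19.966°.
cos H₀ = −tan(+73.4°) tan(+19.966°) = -1.2187 ≤ −1 ⇒ polar day, H₀ = π.
Bracket: H₀ sin φ sin δ + cos φ cos δ sin H₀ = 3.1416×0.95832×0.34146 + 0.28569×0.93990×0.00000 = 1.028019 + 0.000000 = 1.028019.
Q̄ = (S₀/π) × [bracket] = (1361/π) × 1.028019 = 445.36 W/m².
— Configuration B (φ=+84.9°):
cos H₀ = −tan(+84.9°) tan(+19.966°) = -4.0707 ≤ −1 ⇒ polar day, H₀ = π.
Bracket: H₀ sin φ sin δ + cos φ cos δ sin H₀ = 3.1416×0.99604×0.34146 + 0.08889×0.93990×0.00000 = 1.068483 + 0.000000 = 1.068483.
Q̄ = (S₀/π) × [bracket] = (1361/π) × 1.068483 = 462.89 W/m².
Ratio Q̄_A / Q̄_B = 445.36 / 462.89 = 0.9621.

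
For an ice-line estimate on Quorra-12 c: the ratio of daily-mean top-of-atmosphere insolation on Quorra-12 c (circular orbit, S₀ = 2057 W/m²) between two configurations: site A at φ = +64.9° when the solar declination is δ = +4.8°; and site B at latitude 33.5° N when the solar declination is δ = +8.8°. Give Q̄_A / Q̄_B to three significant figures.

— Configuration A (φ=+64.9°):
cos H₀ = −tan(+64.9°) tan(+4.800°) = -0.1793, H₀ = 1.7510 rad.
Bracket: H₀ sin φ sin δ + cos φ cos δ sin H₀ = 1.7510×0.90557×0.08368 + 0.42420×0.99649×0.98380 = 0.132687 + 0.415863 = 0.548550.
Q̄ = (S₀/π) × [bracket] = (2057/π) × 0.548550 = 359.17 W/m².
— Configuration B (φ=+33.5°):
cos H₀ = −tan(+33.5°) tan(+8.800°) = -0.1025, H₀ = 1.6734 rad.
Bracket: H₀ sin φ sin δ + cos φ cos δ sin H₀ = 1.6734×0.55194×0.15299 + 0.83389×0.98823×0.99474 = 0.141304 + 0.819740 = 0.961044.
Q̄ = (S₀/π) × [bracket] = (2057/π) × 0.961044 = 629.26 W/m².
Ratio Q̄_A / Q̄_B = 359.17 / 629.26 = 0.5708.

Q̄_A / Q̄_B ≈ 0.571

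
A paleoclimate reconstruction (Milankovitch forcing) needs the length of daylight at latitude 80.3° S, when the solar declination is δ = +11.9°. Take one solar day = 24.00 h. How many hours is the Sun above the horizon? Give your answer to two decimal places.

0.00 h

cos H₀ = −tan φ · tan δ = 1.2328 ≥ 1, so the Sun never rises (polar night) and H₀ = 0.
Daylight = 2H₀/(2π) × 24.00 h = (0.0000/π) × 24.00 = 0.00 h.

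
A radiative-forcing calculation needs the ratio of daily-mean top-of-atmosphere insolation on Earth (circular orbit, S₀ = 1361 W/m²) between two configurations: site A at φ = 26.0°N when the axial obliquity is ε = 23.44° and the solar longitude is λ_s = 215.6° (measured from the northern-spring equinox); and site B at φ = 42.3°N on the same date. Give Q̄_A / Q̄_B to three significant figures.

— Configuration A (φ=+26.0°):
Solar declination: sin δ = sin ε · sin λ_s = sin 23.44° × sin 215.6° = -0.23156, so δ = -13.389°.
cos H₀ = −tan(+26.0°) tan(-13.389°) = 0.1161, H₀ = 1.4544 rad.
Bracket: H₀ sin φ sin δ + cos φ cos δ sin H₀ = 1.4544×0.43837×-0.23156 + 0.89879×0.97282×0.99324 = -0.147635 + 0.868450 = 0.720815.
Q̄ = (S₀/π) × [bracket] = (1361/π) × 0.720815 = 312.27 W/m².
— Configuration B (φ=+42.3°):
cos H₀ = −tan(+42.3°) tan(-13.389°) = 0.2166, H₀ = 1.3525 rad.
Bracket: H₀ sin φ sin δ + cos φ cos δ sin H₀ = 1.3525×0.67301×-0.23156 + 0.73963×0.97282×0.97626 = -0.210777 + 0.702445 = 0.491668.
Q̄ = (S₀/π) × [bracket] = (1361/π) × 0.491668 = 213.00 W/m².
Ratio Q̄_A / Q̄_B = 312.27 / 213.00 = 1.466.

Q̄_A / Q̄_B ≈ 1.47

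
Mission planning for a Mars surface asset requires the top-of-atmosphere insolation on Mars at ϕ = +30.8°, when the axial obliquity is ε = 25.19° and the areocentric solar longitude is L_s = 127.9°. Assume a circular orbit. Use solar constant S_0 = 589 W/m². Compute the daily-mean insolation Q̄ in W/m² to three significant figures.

Q̄ ≈ 206 W/m²

sin δ = sin 25.19° × sin 127.9° = 0.33585, so δ = +19.624°.
cos h₀ = −tan(+30.8°) tan(+19.624°) = -0.2126, h₀ = 1.7850 rad.
Bracket: h₀ sin ϕ sin δ + cos ϕ cos δ sin h₀ = 1.7850×0.51204×0.33585 + 0.85896×0.94192×0.97715 = 0.306964 + 0.790584 = 1.097548.
Q̄ = (S_0/π) × [bracket] = (589/π) × 1.097548 = 205.8 W/m².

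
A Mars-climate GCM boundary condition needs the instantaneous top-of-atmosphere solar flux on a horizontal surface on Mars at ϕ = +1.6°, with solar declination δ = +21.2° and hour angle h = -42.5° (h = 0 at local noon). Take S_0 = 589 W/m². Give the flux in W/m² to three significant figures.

411 W/m²

cos θ_z = sin ϕ sin δ + cos ϕ cos δ cos h = 0.010097 + 0.687113 = 0.697210.
Flux = S_0 · cos θ_z = 589 × 0.697210 = 410.7 W/m².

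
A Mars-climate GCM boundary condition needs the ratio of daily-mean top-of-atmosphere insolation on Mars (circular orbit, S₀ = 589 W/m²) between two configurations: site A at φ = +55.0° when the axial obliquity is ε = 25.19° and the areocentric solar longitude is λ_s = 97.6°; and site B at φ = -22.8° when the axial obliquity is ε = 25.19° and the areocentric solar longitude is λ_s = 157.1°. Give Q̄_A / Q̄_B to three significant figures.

— Configuration A (φ=+55.0°):
sin δ = sin 25.19° × sin 97.6° = 0.42188, so δ = +24.953°.
cos H₀ = −tan(+55.0°) tan(+24.953°) = -0.6645, H₀ = 2.2977 rad.
Bracket: H₀ sin φ sin δ + cos φ cos δ sin H₀ = 2.2977×0.81915×0.42188 + 0.57358×0.90665×0.74725 = 0.794046 + 0.388597 = 1.182643.
Q̄ = (S₀/π) × [bracket] = (589/π) × 1.182643 = 221.73 W/m².
— Configuration B (φ=-22.8°):
sin δ = sin 25.19° × sin 157.1° = 0.16562, so δ = +9.533°.
cos H₀ = −tan(-22.8°) tan(+9.533°) = 0.0706, H₀ = 1.5001 rad.
Bracket: H₀ sin φ sin δ + cos φ cos δ sin H₀ = 1.5001×-0.38752×0.16562 + 0.92186×0.98619×0.99751 = -0.096278 + 0.906865 = 0.810587.
Q̄ = (S₀/π) × [bracket] = (589/π) × 0.810587 = 151.97 W/m².
Ratio Q̄_A / Q̄_B = 221.73 / 151.97 = 1.459.

Q̄_A / Q̄_B ≈ 1.46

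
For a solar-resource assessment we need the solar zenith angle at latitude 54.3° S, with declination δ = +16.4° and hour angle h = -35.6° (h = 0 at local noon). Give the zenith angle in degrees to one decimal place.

cos θ_z = sin ϕ sin δ + cos ϕ cos δ cos h = -0.229285 + 0.455173 = 0.225888.
θ_z = arccos(0.225888) = 76.9°.

θ_z = 76.9°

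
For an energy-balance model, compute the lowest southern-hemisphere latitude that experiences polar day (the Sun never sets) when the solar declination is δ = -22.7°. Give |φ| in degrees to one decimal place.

|φ| = 67.3°

Polar day requires cos H₀ = −tan φ tan δ ≤ −1, i.e. tan φ tan δ ≥ 1.
The boundary is |tan φ| · |tan δ| = 1, so |φ| = 90° − |δ| = 90° − 22.7° = 67.3° in the southern hemisphere.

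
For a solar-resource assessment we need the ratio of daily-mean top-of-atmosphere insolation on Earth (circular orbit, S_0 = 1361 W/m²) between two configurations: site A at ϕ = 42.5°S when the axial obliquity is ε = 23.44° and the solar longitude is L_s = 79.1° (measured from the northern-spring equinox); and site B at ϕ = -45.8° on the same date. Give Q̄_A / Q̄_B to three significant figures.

— Configuration A (ϕ=-42.5°):
Solar declination: sin δ = sin ε · sin L_s = sin 23.44° × sin 79.1° = 0.39061, so δ = +22.993°.
cos h₀ = −tan(-42.5°) tan(+22.993°) = 0.3888, h₀ = 1.1714 rad.
Bracket: h₀ sin ϕ sin δ + cos ϕ cos δ sin h₀ = 1.1714×-0.67559×0.39061 + 0.73728×0.92056×0.92131 = -0.309123 + 0.625303 = 0.316180.
Q̄ = (S_0/π) × [bracket] = (1361/π) × 0.316180 = 136.98 W/m².
— Configuration B (ϕ=-45.8°):
cos h₀ = −tan(-45.8°) tan(+22.993°) = 0.4363, h₀ = 1.1193 rad.
Bracket: h₀ sin ϕ sin δ + cos ϕ cos δ sin h₀ = 1.1193×-0.71691×0.39061 + 0.69717×0.92056×0.89978 = -0.313440 + 0.577467 = 0.264027.
Q̄ = (S_0/π) × [bracket] = (1361/π) × 0.264027 = 114.38 W/m².
Ratio Q̄_A / Q̄_B = 136.98 / 114.38 = 1.198.

Q̄_A / Q̄_B ≈ 1.20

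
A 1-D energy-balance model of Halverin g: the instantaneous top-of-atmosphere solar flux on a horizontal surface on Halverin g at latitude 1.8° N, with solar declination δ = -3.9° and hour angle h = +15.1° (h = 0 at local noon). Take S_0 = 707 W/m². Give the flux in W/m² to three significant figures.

679 W/m²

cos θ_z = sin ϕ sin δ + cos ϕ cos δ cos h = -0.002136 + 0.962762 = 0.960626.
Flux = S_0 · cos θ_z = 707 × 0.960626 = 679.2 W/m².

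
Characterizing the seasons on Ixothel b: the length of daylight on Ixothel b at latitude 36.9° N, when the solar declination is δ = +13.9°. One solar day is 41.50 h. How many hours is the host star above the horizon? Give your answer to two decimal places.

cos H₀ = −tan φ · tan δ = −tan(+36.9°) × tan(+13.900°) = -0.1858, so H₀ = 1.7577 rad = 100.71°.
Daylight = 2H₀/(2π) × 41.50 h = (1.7577/π) × 41.50 = 23.22 h.

23.22 h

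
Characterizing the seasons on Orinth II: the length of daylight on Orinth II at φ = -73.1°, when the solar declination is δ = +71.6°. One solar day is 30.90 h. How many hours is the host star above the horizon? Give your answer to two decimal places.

0.00 h

cos H₀ = −tan φ · tan δ = 9.8943 ≥ 1, so the host star never rises (polar night) and H₀ = 0.
Daylight = 2H₀/(2π) × 30.90 h = (0.0000/π) × 30.90 = 0.00 h.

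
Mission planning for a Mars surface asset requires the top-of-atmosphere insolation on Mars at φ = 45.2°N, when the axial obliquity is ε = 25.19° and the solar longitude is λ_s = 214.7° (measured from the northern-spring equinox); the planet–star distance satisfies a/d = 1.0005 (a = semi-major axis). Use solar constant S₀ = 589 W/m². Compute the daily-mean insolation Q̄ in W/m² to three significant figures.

Solar declination: sin δ = sin ε · sin λ_s = sin 25.19° × sin 214.7° = -0.24230, so δ = -14.022°.
cos H₀ = −tan(+45.2°) tan(-14.022°) = 0.2515, H₀ = 1.3166 rad.
Bracket: H₀ sin φ sin δ + cos φ cos δ sin H₀ = 1.3166×0.70957×-0.24230 + 0.70463×0.97020×0.96786 = -0.226361 + 0.661660 = 0.435299.
Inverse-square distance factor (a/d)² = 1.0005² = 1.001000.
Q̄ = (S₀/π) × 1.001000 × [bracket] = (589/π) × 1.001000 × 0.435299 = 81.69 W/m².

Q̄ ≈ 81.7 W/m²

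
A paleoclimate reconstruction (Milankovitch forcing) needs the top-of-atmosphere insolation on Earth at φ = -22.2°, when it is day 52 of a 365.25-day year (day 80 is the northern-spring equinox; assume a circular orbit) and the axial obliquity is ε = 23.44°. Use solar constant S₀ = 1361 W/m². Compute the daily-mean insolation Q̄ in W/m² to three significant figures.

Q̄ ≈ 443 W/m²

Solar longitude: λ_s = 360° × (52 − 80)/365.25 = -27.598°, i.e. -27.598° + 360° = 332.402°.
sin δ = sin 23.44° × sin 332.402° = -0.18428, so δ = -10.619°.
cos H₀ = −tan(-22.2°) tan(-10.619°) = -0.0765, H₀ = 1.6474 rad.
Bracket: H₀ sin φ sin δ + cos φ cos δ sin H₀ = 1.6474×-0.37784×-0.18428 + 0.92587×0.98287×0.99707 = 0.114706 + 0.907344 = 1.022050.
Q̄ = (S₀/π) × [bracket] = (1361/π) × 1.022050 = 442.8 W/m².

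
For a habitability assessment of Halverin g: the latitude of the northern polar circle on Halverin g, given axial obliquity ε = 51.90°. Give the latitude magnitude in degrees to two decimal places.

The polar circle is the lowest latitude that experiences at least one full rotation of continuous daylight at the northern-summer solstice; it lies at |ϕ| = 90° − ε = 90° − 51.90° = 38.10°.

38.10°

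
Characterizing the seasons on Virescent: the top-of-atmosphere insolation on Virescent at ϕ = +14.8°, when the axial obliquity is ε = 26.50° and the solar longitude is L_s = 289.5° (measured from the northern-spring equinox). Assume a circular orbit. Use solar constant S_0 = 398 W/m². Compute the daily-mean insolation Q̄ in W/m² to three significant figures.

Solar declination: sin δ = sin ε · sin L_s = sin 26.50° × sin 289.5° = -0.42060, so δ = -24.873°.
cos h₀ = −tan(+14.8°) tan(-24.873°) = 0.1225, h₀ = 1.4480 rad.
Bracket: h₀ sin ϕ sin δ + cos ϕ cos δ sin h₀ = 1.4480×0.25545×-0.42060 + 0.96682×0.90724×0.99247 = -0.155576 + 0.870533 = 0.714957.
Q̄ = (S_0/π) × [bracket] = (398/π) × 0.714957 = 90.58 W/m².

Q̄ ≈ 90.6 W/m²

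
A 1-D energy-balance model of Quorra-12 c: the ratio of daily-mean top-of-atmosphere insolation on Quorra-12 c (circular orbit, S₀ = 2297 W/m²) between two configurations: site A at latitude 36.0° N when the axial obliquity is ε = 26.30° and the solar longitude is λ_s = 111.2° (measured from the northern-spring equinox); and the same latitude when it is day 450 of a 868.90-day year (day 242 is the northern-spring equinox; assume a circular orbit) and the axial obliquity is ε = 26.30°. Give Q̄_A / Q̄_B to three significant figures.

Q̄_A / Q̄_B ≈ 0.981

— Configuration A (φ=+36.0°):
Solar declination: sin δ = sin ε · sin λ_s = sin 26.30° × sin 111.2° = 0.41309, so δ = +24.399°.
cos H₀ = −tan(+36.0°) tan(+24.399°) = -0.3296, H₀ = 1.9066 rad.
Bracket: H₀ sin φ sin δ + cos φ cos δ sin H₀ = 1.9066×0.58779×0.41309 + 0.80902×0.91069×0.94414 = 0.462942 + 0.695611 = 1.158553.
Q̄ = (S₀/π) × [bracket] = (2297/π) × 1.158553 = 847.09 W/m².
— Configuration B (φ=+36.0°):
Solar longitude: λ_s = 360° × (450 − 242)/868.90 = 86.178°.
sin δ = sin 26.30° × sin 86.178° = 0.44209, so δ = +26.237°.
cos H₀ = −tan(+36.0°) tan(+26.237°) = -0.3581, H₀ = 1.9370 rad.
Bracket: H₀ sin φ sin δ + cos φ cos δ sin H₀ = 1.9370×0.58779×0.44209 + 0.80902×0.89697×0.93369 = 0.503341 + 0.677548 = 1.180889.
Q̄ = (S₀/π) × [bracket] = (2297/π) × 1.180889 = 863.42 W/m².
Ratio Q̄_A / Q̄_B = 847.09 / 863.42 = 0.9811.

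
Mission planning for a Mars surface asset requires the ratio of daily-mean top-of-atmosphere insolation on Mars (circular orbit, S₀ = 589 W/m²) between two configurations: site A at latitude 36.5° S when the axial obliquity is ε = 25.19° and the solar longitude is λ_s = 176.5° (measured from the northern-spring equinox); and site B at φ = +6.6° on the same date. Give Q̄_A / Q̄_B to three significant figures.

— Configuration A (φ=-36.5°):
Solar declination: sin δ = sin ε · sin λ_s = sin 25.19° × sin 176.5° = 0.02598, so δ = +1.489°.
cos H₀ = −tan(-36.5°) tan(+1.489°) = 0.0192, H₀ = 1.5516 rad.
Bracket: H₀ sin φ sin δ + cos φ cos δ sin H₀ = 1.5516×-0.59482×0.02598 + 0.80386×0.99966×0.99982 = -0.023978 + 0.803442 = 0.779464.
Q̄ = (S₀/π) × [bracket] = (589/π) × 0.779464 = 146.14 W/m².
— Configuration B (φ=+6.6°):
cos H₀ = −tan(+6.6°) tan(+1.489°) = -0.0030, H₀ = 1.5738 rad.
Bracket: H₀ sin φ sin δ + cos φ cos δ sin H₀ = 1.5738×0.11494×0.02598 + 0.99337×0.99966×1.00000 = 0.004700 + 0.993032 = 0.997732.
Q̄ = (S₀/π) × [bracket] = (589/π) × 0.997732 = 187.06 W/m².
Ratio Q̄_A / Q̄_B = 146.14 / 187.06 = 0.7812.

Q̄_A / Q̄_B ≈ 0.781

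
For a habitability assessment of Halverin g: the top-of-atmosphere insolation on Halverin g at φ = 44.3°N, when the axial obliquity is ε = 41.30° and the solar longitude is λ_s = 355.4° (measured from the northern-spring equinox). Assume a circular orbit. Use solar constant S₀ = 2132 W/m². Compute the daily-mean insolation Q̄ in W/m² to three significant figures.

Q̄ ≈ 446 W/m²

Solar declination: sin δ = sin ε · sin λ_s = sin 41.30° × sin 355.4° = -0.05293, so δ = -3.034°.
cos H₀ = −tan(+44.3°) tan(-3.034°) = 0.0517, H₀ = 1.5190 rad.
Bracket: H₀ sin φ sin δ + cos φ cos δ sin H₀ = 1.5190×0.69842×-0.05293 + 0.71569×0.99860×0.99866 = -0.056153 + 0.713730 = 0.657577.
Q̄ = (S₀/π) × [bracket] = (2132/π) × 0.657577 = 446.3 W/m².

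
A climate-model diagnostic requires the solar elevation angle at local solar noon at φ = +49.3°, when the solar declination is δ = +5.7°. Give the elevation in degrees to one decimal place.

At local noon the hour angle is zero, so the zenith angle equals |φ − δ| = |+49.3° − (+5.700°)| = 43.600°.
Elevation = 90° − 43.600° = 46.4°.

46.4°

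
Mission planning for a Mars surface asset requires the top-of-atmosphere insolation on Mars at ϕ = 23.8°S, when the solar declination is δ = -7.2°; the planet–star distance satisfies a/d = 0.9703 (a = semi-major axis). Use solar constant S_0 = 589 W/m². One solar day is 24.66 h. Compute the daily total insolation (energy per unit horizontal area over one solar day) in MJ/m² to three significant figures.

cos h₀ = −tan(-23.8°) tan(-7.200°) = -0.0557, h₀ = 1.6265 rad.
Bracket: h₀ sin ϕ sin δ + cos ϕ cos δ sin h₀ = 1.6265×-0.40355×-0.12533 + 0.91496×0.99211×0.99845 = 0.082263 + 0.906334 = 0.988597.
Inverse-square distance factor (a/d)² = 0.9703² = 0.941482.
Q̄ = (S_0/π) × 0.941482 × [bracket] = (589/π) × 0.941482 × 0.988597 = 174.50 W/m².
Daily total = Q̄ × 24.66 h × 3600 s/h = 174.50 × 24.66 × 3600 / 10⁶ = 15.49 MJ/m².

15.5 MJ/m²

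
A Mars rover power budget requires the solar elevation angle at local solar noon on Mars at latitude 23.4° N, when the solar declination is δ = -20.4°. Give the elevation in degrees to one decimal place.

46.2°

At local noon the hour angle is zero, so the zenith angle equals |φ − δ| = |+23.4° − (-20.400°)| = 43.800°.
Elevation = 90° − 43.800° = 46.2°.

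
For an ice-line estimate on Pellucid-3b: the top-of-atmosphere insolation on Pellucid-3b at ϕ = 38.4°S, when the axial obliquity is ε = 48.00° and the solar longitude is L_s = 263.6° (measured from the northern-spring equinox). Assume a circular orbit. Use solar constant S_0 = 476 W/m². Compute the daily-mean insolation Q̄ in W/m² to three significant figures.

Q̄ ≈ 222 W/m²

Solar declination: sin δ = sin ε · sin L_s = sin 48.00° × sin 263.6° = -0.73851, so δ = -47.605°.
cos h₀ = −tan(-38.4°) tan(-47.605°) = -0.8681, h₀ = 2.6223 rad.
Bracket: h₀ sin ϕ sin δ + cos ϕ cos δ sin h₀ = 2.6223×-0.62115×-0.73851 + 0.78369×0.67424×0.49631 = 1.202916 + 0.262248 = 1.465164.
Q̄ = (S_0/π) × [bracket] = (476/π) × 1.465164 = 222.0 W/m².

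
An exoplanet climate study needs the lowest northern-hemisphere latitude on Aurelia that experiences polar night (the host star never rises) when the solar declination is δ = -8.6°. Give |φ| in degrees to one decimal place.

|φ| = 81.4°

Polar night requires cos H₀ = −tan φ tan δ ≥ 1, i.e. tan φ tan δ ≤ −1.
The boundary is |tan φ| · |tan δ| = 1, so |φ| = 90° − |δ| = 90° − 8.6° = 81.4° in the northern hemisphere.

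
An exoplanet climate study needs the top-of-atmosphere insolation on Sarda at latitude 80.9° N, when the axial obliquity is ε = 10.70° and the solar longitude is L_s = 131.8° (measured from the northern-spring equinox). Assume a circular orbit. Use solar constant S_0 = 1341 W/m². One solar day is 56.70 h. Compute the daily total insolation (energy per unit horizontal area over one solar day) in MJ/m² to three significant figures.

38.0 MJ/m²

Solar declination: sin δ = sin ε · sin L_s = sin 10.70° × sin 131.8° = 0.13841, so δ = +7.956°.
cos h₀ = −tan(+80.9°) tan(+7.956°) = -0.8725, h₀ = 2.6311 rad.
Bracket: h₀ sin ϕ sin δ + cos ϕ cos δ sin h₀ = 2.6311×0.98741×0.13841 + 0.15816×0.99038×0.48858 = 0.359586 + 0.076530 = 0.436116.
Q̄ = (S_0/π) × [bracket] = (1341/π) × 0.436116 = 186.16 W/m².
Daily total = Q̄ × 56.70 h × 3600 s/h = 186.16 × 56.70 × 3600 / 10⁶ = 38.00 MJ/m².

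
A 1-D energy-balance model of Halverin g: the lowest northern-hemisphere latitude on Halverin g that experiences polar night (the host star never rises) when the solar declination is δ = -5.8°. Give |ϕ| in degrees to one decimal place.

|ϕ| = 84.2°

Polar night requires cos h₀ = −tan ϕ tan δ ≥ 1, i.e. tan ϕ tan δ ≤ −1.
The boundary is |tan ϕ| · |tan δ| = 1, so |ϕ| = 90° − |δ| = 90° − 5.8° = 84.2° in the northern hemisphere.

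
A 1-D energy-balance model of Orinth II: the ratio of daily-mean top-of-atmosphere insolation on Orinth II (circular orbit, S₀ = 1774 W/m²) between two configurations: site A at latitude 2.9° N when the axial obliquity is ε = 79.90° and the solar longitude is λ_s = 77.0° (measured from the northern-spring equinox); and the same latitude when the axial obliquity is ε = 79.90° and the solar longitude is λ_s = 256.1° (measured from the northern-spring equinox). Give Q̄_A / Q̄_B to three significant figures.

Q̄_A / Q̄_B ≈ 1.63

— Configuration A (φ=+2.9°):
Solar declination: sin δ = sin ε · sin λ_s = sin 79.90° × sin 77.0° = 0.95927, so δ = +73.591°.
cos H₀ = −tan(+2.9°) tan(+73.591°) = -0.1720, H₀ = 1.7437 rad.
Bracket: H₀ sin φ sin δ + cos φ cos δ sin H₀ = 1.7437×0.05059×0.95927 + 0.99872×0.28249×0.98509 = 0.084621 + 0.277922 = 0.362543.
Q̄ = (S₀/π) × [bracket] = (1774/π) × 0.362543 = 204.72 W/m².
— Configuration B (φ=+2.9°):
Solar declination: sin δ = sin ε · sin λ_s = sin 79.90° × sin 256.1° = -0.95567, so δ = -72.877°.
cos H₀ = −tan(+2.9°) tan(-72.877°) = 0.1644, H₀ = 1.4056 rad.
Bracket: H₀ sin φ sin δ + cos φ cos δ sin H₀ = 1.4056×0.05059×-0.95567 + 0.99872×0.29443×0.98639 = -0.067957 + 0.290051 = 0.222094.
Q̄ = (S₀/π) × [bracket] = (1774/π) × 0.222094 = 125.41 W/m².
Ratio Q̄_A / Q̄_B = 204.72 / 125.41 = 1.632.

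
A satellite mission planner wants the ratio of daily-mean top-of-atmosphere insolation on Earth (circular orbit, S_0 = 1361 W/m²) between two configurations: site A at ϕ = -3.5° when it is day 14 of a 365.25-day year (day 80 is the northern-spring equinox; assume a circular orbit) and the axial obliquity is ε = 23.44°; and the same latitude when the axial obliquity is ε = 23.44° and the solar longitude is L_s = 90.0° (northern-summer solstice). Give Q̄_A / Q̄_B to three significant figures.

Q̄_A / Q̄_B ≈ 1.10

— Configuration A (ϕ=-3.5°):
Solar longitude: L_s = 360° × (14 − 80)/365.25 = -65.051°, i.e. -65.051° + 360° = 294.949°.
sin δ = sin 23.44° × sin 294.949° = -0.36067, so δ = -21.141°.
cos h₀ = −tan(-3.5°) tan(-21.141°) = -0.0237, h₀ = 1.5944 rad.
Bracket: h₀ sin ϕ sin δ + cos ϕ cos δ sin h₀ = 1.5944×-0.06105×-0.36067 + 0.99813×0.93269×0.99972 = 0.035107 + 0.930685 = 0.965792.
Q̄ = (S_0/π) × [bracket] = (1361/π) × 0.965792 = 418.40 W/m².
— Configuration B (ϕ=-3.5°):
Solar declination: sin δ = sin ε · sin L_s = sin 23.44° × sin 90.0° = 0.39779, so δ = +23.440°.
cos h₀ = −tan(-3.5°) tan(+23.440°) = 0.0265, h₀ = 1.5443 rad.
Bracket: h₀ sin ϕ sin δ + cos ϕ cos δ sin h₀ = 1.5443×-0.06105×0.39779 + 0.99813×0.91748×0.99965 = -0.037503 + 0.915444 = 0.877941.
Q̄ = (S_0/π) × [bracket] = (1361/π) × 0.877941 = 380.34 W/m².
Ratio Q̄_A / Q̄_B = 418.40 / 380.34 = 1.100.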